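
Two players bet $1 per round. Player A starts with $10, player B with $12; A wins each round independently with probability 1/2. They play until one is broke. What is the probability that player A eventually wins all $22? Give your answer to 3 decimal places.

0.455

With a fair step, P(i) = ½P(i−1) + ½P(i+1) with P(0)=0, P(22)=1 has the linear solution P(i) = i/22.
P(10) = 10/22 = 5/11 ≈ 0.455.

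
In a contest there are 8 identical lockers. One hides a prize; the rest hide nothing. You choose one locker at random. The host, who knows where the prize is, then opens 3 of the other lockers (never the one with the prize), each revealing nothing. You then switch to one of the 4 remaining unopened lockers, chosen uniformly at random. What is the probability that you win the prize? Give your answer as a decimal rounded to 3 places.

Your original locker holds the prize with probability 1/8, so the other 7 collectively hold it with probability 7/8.
The host can always find 3 empty lockers to open, so the reveals don't change that 7/8; it is now spread over the 4 remaining unopened lockers.
P(win by switching) = (7/8) · (1/4) = 7/32 ≈ 0.219.

0.219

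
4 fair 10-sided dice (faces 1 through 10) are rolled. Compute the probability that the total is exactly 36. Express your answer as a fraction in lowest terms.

7/2000

There are 10^4 = 10000 equally likely outcomes.
The number of ordered 4-tuples from {1,…,10} summing to 36 is 35.
P(sum = 36) = 35/10000 = 7/2000.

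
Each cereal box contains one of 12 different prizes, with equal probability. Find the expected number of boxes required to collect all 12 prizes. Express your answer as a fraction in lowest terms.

86021/2310

After i distinct types are collected, each trial gives a new one with probability (12−i)/12, so the expected wait for the next new type is 12/(12−i).
E = 12/12 + 12/11 + 12/10 + 12/9 + 12/8 + 12/7 + 12/6 + 12/5 + 12/4 + 12/3 + 12/2 + 12/1 = 86021/2310.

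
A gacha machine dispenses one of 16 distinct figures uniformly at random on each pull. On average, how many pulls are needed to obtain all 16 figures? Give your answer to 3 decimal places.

After i distinct types are collected, each trial gives a new one with probability (16−i)/16, so the expected wait for the next new type is 16/(16−i).
E = 16/16 + 16/15 + 16/14 + 16/13 + 16/12 + 16/11 + 16/10 + 16/9 + 16/8 + 16/7 + 16/6 + 16/5 + 16/4 + 16/3 + 16/2 + 16/1 = 2436559/45045 ≈ 54.092.

54.092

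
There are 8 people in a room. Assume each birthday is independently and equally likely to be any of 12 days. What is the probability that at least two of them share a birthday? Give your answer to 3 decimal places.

0.954

It's easier to compute the probability that all 8 are distinct.
P(all distinct) = 12/12 · 11/12 · ··· · 5/12 ≈ 0.046.
So the probability of at least one match is 1 − 0.046 = 0.954.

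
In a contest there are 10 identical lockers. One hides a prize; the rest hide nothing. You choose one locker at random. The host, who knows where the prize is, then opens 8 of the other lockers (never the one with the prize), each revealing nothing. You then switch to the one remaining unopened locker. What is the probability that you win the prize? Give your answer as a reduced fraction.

Your original locker holds the prize with probability 1/10, so the other 9 collectively hold it with probability 9/10.
The host can always find 8 empty lockers to open, so the reveals don't change that 9/10; it is now spread over the 1 remaining unopened locker.
P(win by switching) = (9/10) · (1/1) = 9/10.

9/10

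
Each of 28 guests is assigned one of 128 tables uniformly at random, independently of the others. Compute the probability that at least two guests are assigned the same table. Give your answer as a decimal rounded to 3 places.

0.959

It's easier to compute the probability that all 28 are distinct.
P(all distinct) = 128/128 · 127/128 · ··· · 101/128 ≈ 0.041.
So the probability of at least one match is 1 − 0.041 = 0.959.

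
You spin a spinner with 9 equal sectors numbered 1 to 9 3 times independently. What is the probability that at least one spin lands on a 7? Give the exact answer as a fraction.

P(no spin lands on a 7) = (8/9)^3 = 512/729.
P(at least one) = 1 − 512/729 = 217/729.

217/729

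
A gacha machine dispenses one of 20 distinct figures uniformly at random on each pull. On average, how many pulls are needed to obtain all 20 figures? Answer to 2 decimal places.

71.95

After i distinct types are collected, each trial gives a new one with probability (20−i)/20, so the expected wait for the next new type is 20/(20−i).
E = 20/20 + 20/19 + 20/18 + 20/17 + 20/16 + 20/15 + 20/14 + 20/13 + 20/12 + 20/11 + 20/10 + 20/9 + 20/8 + 20/7 + 20/6 + 20/5 + 20/4 + 20/3 + 20/2 + 20/1 = 279175675/3879876 ≈ 71.95.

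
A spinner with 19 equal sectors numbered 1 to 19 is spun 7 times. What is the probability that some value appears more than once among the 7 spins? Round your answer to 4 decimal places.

0.7159

P(all 7 different) = 19/19 · 18/19 · ··· · 13/19 ≈ 0.2841.
P(at least two equal) = 1 − 0.2841 = 0.7159.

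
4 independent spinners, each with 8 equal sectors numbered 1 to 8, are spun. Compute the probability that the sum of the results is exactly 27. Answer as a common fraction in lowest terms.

There are 8^4 = 4096 equally likely outcomes.
The number of ordered 4-tuples from {1,…,8} summing to 27 is 56.
P(sum = 27) = 56/4096 = 7/512.

7/512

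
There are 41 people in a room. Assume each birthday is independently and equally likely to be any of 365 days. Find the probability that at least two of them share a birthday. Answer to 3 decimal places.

It's easier to compute the probability that all 41 are distinct.
P(all distinct) = 365/365 · 364/365 · ··· · 325/365 ≈ 0.097.
So the probability of at least one match is 1 − 0.097 = 0.903.

0.903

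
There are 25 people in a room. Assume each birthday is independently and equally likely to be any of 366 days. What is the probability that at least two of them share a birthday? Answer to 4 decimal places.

0.5677

It's easier to compute the probability that all 25 are distinct.
P(all distinct) = 366/366 · 365/366 · ··· · 342/366 ≈ 0.4323.
So the probability of at least one match is 1 − 0.4323 = 0.5677.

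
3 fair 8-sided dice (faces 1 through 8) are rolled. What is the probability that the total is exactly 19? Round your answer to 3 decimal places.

0.041

There are 8^3 = 512 equally likely outcomes.
The number of ordered 3-tuples from {1,…,8} summing to 19 is 21.
P(sum = 19) = 21/512 ≈ 0.041.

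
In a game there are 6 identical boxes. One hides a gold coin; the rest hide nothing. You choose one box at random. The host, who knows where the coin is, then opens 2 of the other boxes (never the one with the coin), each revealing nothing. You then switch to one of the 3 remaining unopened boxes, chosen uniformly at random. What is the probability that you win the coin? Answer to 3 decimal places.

Your original box holds the coin with probability 1/6, so the other 5 collectively hold it with probability 5/6.
The host can always find 2 empty boxes to open, so the reveals don't change that 5/6; it is now spread over the 3 remaining unopened boxes.
P(win by switching) = (5/6) · (1/3) = 5/18 ≈ 0.278.

0.278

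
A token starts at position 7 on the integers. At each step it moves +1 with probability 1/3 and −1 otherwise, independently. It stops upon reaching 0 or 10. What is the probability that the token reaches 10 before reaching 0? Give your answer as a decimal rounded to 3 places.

0.124

Let r = q/p = (2/3)/(1/3) = 2. The recurrence P(i) = p·P(i+1) + q·P(i−1) with P(0)=0, P(10)=1 gives P(i) = (1 − r^i)/(1 − r^10).
P(7) = (1 − (2)^7) / (1 − (2)^10) = 127/1023 ≈ 0.124.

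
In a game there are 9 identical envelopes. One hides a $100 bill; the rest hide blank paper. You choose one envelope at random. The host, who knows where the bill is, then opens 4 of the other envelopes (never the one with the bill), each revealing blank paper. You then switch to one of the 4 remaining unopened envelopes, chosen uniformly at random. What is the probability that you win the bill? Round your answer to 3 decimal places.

0.222

Your original envelope holds the bill with probability 1/9, so the other 8 collectively hold it with probability 8/9.
The host can always find 4 empty envelopes to open, so the reveals don't change that 8/9; it is now spread over the 4 remaining unopened envelopes.
P(win by switching) = (8/9) · (1/4) = 2/9 ≈ 0.222.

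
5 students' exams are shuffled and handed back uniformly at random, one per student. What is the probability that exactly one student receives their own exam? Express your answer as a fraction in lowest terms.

3/8

Choose which one is fixed: C(5,1) = 5 ways.
The remaining 4 must have no fixed point: D(4) = 9.
P = 5·9/120 = 3/8.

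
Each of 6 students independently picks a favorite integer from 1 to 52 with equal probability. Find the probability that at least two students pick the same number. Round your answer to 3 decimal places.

It's easier to compute the probability that all 6 are distinct.
P(all distinct) = 52/52 · 51/52 · ··· · 47/52 ≈ 0.741.
So the probability of at least one match is 1 − 0.741 = 0.259.

0.259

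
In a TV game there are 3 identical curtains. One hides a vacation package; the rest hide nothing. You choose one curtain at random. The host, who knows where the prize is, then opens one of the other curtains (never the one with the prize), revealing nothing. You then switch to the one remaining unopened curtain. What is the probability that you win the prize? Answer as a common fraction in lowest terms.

2/3

Your original curtain holds the prize with probability 1/3, so the other 2 collectively hold it with probability 2/3.
The host can always find an empty curtain to open, so this doesn't change that 2/3; it is now spread over the 1 remaining unopened curtain.
P(win by switching) = (2/3) · (1/1) = 2/3.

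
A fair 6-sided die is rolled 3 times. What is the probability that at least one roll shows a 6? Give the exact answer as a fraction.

91/216

P(no roll shows a 6) = (5/6)^3 = 125/216.
P(at least one) = 1 − 125/216 = 91/216.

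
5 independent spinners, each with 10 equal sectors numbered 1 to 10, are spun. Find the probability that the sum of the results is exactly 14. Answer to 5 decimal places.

There are 10^5 = 100000 equally likely outcomes.
The number of ordered 5-tuples from {1,…,10} summing to 14 is 715.
P(sum = 14) = 715/100000 = 143/20000 ≈ 0.00715.

0.00715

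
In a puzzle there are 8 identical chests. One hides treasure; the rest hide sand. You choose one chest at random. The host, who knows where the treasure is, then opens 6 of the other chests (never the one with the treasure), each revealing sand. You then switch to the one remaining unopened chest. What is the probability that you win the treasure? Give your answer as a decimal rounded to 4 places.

Your original chest holds the treasure with probability 1/8, so the other 7 collectively hold it with probability 7/8.
The host can always find 6 empty chests to open, so the reveals don't change that 7/8; it is now spread over the 1 remaining unopened chest.
P(win by switching) = (7/8) · (1/1) = 7/8 ≈ 0.8750.

0.8750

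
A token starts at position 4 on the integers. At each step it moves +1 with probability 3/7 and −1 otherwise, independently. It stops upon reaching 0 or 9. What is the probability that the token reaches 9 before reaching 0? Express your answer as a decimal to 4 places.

0.1754

Let r = q/p = (4/7)/(3/7) = 4/3. The recurrence P(i) = p·P(i+1) + q·P(i−1) with P(0)=0, P(9)=1 gives P(i) = (1 − r^i)/(1 − r^9).
P(4) = (1 − (4/3)^4) / (1 − (4/3)^9) = 42525/242461 ≈ 0.1754.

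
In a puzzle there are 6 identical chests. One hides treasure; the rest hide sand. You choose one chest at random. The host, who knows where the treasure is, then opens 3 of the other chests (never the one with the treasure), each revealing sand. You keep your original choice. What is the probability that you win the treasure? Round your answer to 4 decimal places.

0.1667

The host can always open 3 empty chests regardless of your choice, so the reveals give no information about your original chest.
P(win by staying) = 1/6 ≈ 0.1667.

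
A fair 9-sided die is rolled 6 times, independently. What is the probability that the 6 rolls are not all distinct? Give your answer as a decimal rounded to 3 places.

P(all 6 different) = 9/9 · 8/9 · ··· · 4/9 ≈ 0.114.
P(at least two equal) = 1 − 0.114 = 0.886.

0.886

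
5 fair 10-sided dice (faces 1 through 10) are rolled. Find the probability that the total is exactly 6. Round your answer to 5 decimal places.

0.00005

There are 10^5 = 100000 equally likely outcomes.
The number of ordered 5-tuples from {1,…,10} summing to 6 is 5.
P(sum = 6) = 5/100000 = 1/20000 ≈ 0.00005.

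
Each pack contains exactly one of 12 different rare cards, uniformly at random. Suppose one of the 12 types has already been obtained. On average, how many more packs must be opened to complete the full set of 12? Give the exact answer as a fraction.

Starting from 1 distinct type, each trial gives a new one with probability (12−i)/12 when i types are held, so the wait for the next new type is 12/(12−i).
E = 12/11 + 12/10 + 12/9 + 12/8 + 12/7 + 12/6 + 12/5 + 12/4 + 12/3 + 12/2 + 12/1 = 83711/2310.

83711/2310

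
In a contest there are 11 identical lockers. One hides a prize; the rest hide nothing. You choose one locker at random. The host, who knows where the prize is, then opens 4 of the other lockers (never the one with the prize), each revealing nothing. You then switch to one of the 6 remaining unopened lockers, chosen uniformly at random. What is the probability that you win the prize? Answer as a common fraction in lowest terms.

Your original locker holds the prize with probability 1/11, so the other 10 collectively hold it with probability 10/11.
The host can always find 4 empty lockers to open, so the reveals don't change that 10/11; it is now spread over the 6 remaining unopened lockers.
P(win by switching) = (10/11) · (1/6) = 5/33.

5/33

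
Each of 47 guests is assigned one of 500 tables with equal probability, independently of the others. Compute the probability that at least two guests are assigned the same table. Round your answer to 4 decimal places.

It's easier to compute the probability that all 47 are distinct.
P(all distinct) = 500/500 · 499/500 · ··· · 454/500 ≈ 0.1073.
So the probability of at least one match is 1 − 0.1073 = 0.8927.

0.8927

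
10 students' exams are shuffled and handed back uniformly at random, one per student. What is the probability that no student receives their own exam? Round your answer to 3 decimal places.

This is the derangement probability: permutations of 10 with no fixed point.
D(10) = 10! · (1 − 1/1! + 1/2! − ··· + (−1)^10/10!) = 1334961.
P = 1334961/3628800 = 16481/44800 ≈ 0.368.

0.368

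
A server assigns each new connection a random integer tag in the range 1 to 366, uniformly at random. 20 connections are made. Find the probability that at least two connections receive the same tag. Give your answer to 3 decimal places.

0.411

It's easier to compute the probability that all 20 are distinct.
P(all distinct) = 366/366 · 365/366 · ··· · 347/366 ≈ 0.589.
So the probability of at least one match is 1 − 0.589 = 0.411.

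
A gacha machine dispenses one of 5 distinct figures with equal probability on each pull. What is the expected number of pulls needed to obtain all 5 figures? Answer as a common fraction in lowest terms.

137/12

After i distinct types are collected, each trial gives a new one with probability (5−i)/5, so the expected wait for the next new type is 5/(5−i).
E = 5/5 + 5/4 + 5/3 + 5/2 + 5/1 = 137/12.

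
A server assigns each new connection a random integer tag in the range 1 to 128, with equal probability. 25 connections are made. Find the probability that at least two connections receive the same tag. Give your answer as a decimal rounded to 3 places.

It's easier to compute the probability that all 25 are distinct.
P(all distinct) = 128/128 · 127/128 · ··· · 104/128 ≈ 0.081.
So the probability of at least one match is 1 − 0.081 = 0.919.

0.919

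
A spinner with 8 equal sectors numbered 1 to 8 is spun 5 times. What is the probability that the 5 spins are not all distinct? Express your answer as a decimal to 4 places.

P(all 5 different) = 8/8 · 7/8 · ··· · 4/8 ≈ 0.2051.
P(at least two equal) = 1 − 0.2051 = 0.7949.

0.7949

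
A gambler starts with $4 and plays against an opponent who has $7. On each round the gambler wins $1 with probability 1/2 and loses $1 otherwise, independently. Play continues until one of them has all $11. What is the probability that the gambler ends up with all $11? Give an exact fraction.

With a fair step, P(i) = ½P(i−1) + ½P(i+1) with P(0)=0, P(11)=1 has the linear solution P(i) = i/11.
P(4) = 4/11.

4/11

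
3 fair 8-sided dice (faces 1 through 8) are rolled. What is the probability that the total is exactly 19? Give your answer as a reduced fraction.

21/512

There are 8^3 = 512 equally likely outcomes.
The number of ordered 3-tuples from {1,…,8} summing to 19 is 21.
P(sum = 19) = 21/512.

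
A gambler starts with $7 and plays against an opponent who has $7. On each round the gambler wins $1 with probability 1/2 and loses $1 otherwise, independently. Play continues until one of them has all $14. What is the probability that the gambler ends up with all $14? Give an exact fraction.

With a fair step, P(i) = ½P(i−1) + ½P(i+1) with P(0)=0, P(14)=1 has the linear solution P(i) = i/14.
P(7) = 7/14 = 1/2.

1/2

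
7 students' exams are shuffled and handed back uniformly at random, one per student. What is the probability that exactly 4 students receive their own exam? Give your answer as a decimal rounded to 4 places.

0.0139

Choose which 4 of the 7 are fixed: C(7,4) = 35 ways.
The remaining 3 must have no fixed point: D(3) = 2.
P = 35·2/5040 = 1/72 ≈ 0.0139.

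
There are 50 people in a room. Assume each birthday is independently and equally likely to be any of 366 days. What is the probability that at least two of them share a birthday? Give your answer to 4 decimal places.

0.9701

It's easier to compute the probability that all 50 are distinct.
P(all distinct) = 366/366 · 365/366 · ··· · 317/366 ≈ 0.0299.
So the probability of at least one match is 1 − 0.0299 = 0.9701.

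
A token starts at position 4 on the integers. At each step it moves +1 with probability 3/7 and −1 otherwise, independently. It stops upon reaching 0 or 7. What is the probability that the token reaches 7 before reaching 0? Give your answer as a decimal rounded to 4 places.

Let r = q/p = (4/7)/(3/7) = 4/3. The recurrence P(i) = p·P(i+1) + q·P(i−1) with P(0)=0, P(7)=1 gives P(i) = (1 − r^i)/(1 − r^7).
P(4) = (1 − (4/3)^4) / (1 − (4/3)^7) = 4725/14197 ≈ 0.3328.

0.3328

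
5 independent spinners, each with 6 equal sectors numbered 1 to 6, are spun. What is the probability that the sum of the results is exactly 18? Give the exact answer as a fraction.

There are 6^5 = 7776 equally likely outcomes.
The number of ordered 5-tuples from {1,…,6} summing to 18 is 780.
P(sum = 18) = 780/7776 = 65/648.

65/648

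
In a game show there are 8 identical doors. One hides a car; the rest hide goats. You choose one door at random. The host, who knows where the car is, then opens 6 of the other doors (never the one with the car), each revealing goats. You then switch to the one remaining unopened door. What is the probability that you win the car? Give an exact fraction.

7/8

Your original door holds the car with probability 1/8, so the other 7 collectively hold it with probability 7/8.
The host can always find 6 empty doors to open, so the reveals don't change that 7/8; it is now spread over the 1 remaining unopened door.
P(win by switching) = (7/8) · (1/1) = 7/8.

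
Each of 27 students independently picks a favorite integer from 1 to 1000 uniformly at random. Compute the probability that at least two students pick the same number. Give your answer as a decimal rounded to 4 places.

It's easier to compute the probability that all 27 are distinct.
P(all distinct) = 1000/1000 · 999/1000 · ··· · 974/1000 ≈ 0.7018.
So the probability of at least one match is 1 − 0.7018 = 0.2982.

0.2982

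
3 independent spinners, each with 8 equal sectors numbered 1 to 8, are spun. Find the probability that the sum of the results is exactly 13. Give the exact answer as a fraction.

There are 8^3 = 512 equally likely outcomes.
The number of ordered 3-tuples from {1,…,8} summing to 13 is 48.
P(sum = 13) = 48/512 = 3/32.

3/32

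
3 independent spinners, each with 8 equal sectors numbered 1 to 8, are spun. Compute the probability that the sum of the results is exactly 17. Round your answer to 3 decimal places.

0.070

There are 8^3 = 512 equally likely outcomes.
The number of ordered 3-tuples from {1,…,8} summing to 17 is 36.
P(sum = 17) = 36/512 = 9/128 ≈ 0.070.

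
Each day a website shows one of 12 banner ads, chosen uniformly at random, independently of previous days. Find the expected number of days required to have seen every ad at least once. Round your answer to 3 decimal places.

After i distinct types are collected, each trial gives a new one with probability (12−i)/12, so the expected wait for the next new type is 12/(12−i).
E = 12/12 + 12/11 + 12/10 + 12/9 + 12/8 + 12/7 + 12/6 + 12/5 + 12/4 + 12/3 + 12/2 + 12/1 = 86021/2310 ≈ 37.239.

37.239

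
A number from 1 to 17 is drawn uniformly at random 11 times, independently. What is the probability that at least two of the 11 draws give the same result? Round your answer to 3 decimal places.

0.986

P(all 11 different) = 17/17 · 16/17 · ··· · 7/17 ≈ 0.014.
P(at least two equal) = 1 − 0.014 = 0.986.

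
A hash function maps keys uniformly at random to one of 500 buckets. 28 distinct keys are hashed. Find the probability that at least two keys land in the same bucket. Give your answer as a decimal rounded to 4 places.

It's easier to compute the probability that all 28 are distinct.
P(all distinct) = 500/500 · 499/500 · ··· · 473/500 ≈ 0.4629.
So the probability of at least one match is 1 − 0.4629 = 0.5371.

0.5371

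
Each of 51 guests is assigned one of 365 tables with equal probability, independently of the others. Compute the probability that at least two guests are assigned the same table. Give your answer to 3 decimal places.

0.974

It's easier to compute the probability that all 51 are distinct.
P(all distinct) = 365/365 · 364/365 · ··· · 315/365 ≈ 0.026.
So the probability of at least one match is 1 − 0.026 = 0.974.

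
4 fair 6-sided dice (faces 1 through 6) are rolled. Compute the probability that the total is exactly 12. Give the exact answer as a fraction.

125/1296

There are 6^4 = 1296 equally likely outcomes.
The number of ordered 4-tuples from {1,…,6} summing to 12 is 125.
P(sum = 12) = 125/1296.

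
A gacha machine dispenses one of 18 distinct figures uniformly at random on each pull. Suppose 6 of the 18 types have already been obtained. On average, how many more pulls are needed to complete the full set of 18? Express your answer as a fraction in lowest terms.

Starting from 6 distinct types, each trial gives a new one with probability (18−i)/18 when i types are held, so the wait for the next new type is 18/(18−i).
E = 18/12 + 18/11 + 18/10 + 18/9 + 18/8 + 18/7 + 18/6 + 18/5 + 18/4 + 18/3 + 18/2 + 18/1 = 86021/1540.

86021/1540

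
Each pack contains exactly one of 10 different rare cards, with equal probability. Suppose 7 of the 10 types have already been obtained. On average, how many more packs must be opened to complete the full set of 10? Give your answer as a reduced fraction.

Starting from 7 distinct types, each trial gives a new one with probability (10−i)/10 when i types are held, so the wait for the next new type is 10/(10−i).
E = 10/3 + 10/2 + 10/1 = 55/3.

55/3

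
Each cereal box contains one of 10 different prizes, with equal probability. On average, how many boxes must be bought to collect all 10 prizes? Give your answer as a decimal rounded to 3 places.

29.290

After i distinct types are collected, each trial gives a new one with probability (10−i)/10, so the expected wait for the next new type is 10/(10−i).
E = 10/10 + 10/9 + 10/8 + 10/7 + 10/6 + 10/5 + 10/4 + 10/3 + 10/2 + 10/1 = 7381/252 ≈ 29.290.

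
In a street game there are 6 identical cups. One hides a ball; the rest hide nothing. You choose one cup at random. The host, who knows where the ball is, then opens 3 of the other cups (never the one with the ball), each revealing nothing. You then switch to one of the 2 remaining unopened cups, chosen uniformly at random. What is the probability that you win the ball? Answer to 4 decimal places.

Your original cup holds the ball with probability 1/6, so the other 5 collectively hold it with probability 5/6.
The host can always find 3 empty cups to open, so the reveals don't change that 5/6; it is now spread over the 2 remaining unopened cups.
P(win by switching) = (5/6) · (1/2) = 5/12 ≈ 0.4167.

0.4167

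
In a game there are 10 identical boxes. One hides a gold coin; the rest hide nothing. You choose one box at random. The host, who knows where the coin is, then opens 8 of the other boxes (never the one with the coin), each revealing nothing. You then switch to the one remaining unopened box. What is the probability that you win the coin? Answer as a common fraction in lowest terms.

9/10

Your original box holds the coin with probability 1/10, so the other 9 collectively hold it with probability 9/10.
The host can always find 8 empty boxes to open, so the reveals don't change that 9/10; it is now spread over the 1 remaining unopened box.
P(win by switching) = (9/10) · (1/1) = 9/10.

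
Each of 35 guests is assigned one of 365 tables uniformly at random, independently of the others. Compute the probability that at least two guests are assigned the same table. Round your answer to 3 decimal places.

0.814

It's easier to compute the probability that all 35 are distinct.
P(all distinct) = 365/365 · 364/365 · ··· · 331/365 ≈ 0.186.
So the probability of at least one match is 1 − 0.186 = 0.814.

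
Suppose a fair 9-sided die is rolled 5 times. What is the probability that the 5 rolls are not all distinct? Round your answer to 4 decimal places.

0.7439

P(all 5 different) = 9/9 · 8/9 · ··· · 5/9 ≈ 0.2561.
P(at least two equal) = 1 − 0.2561 = 0.7439.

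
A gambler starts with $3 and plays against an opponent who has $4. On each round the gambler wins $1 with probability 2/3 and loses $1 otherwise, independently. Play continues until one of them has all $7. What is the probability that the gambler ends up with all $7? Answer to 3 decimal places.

Let r = q/p = (1/3)/(2/3) = 1/2. The recurrence P(i) = p·P(i+1) + q·P(i−1) with P(0)=0, P(7)=1 gives P(i) = (1 − r^i)/(1 − r^7).
P(3) = (1 − (1/2)^3) / (1 − (1/2)^7) = 112/127 ≈ 0.882.

0.882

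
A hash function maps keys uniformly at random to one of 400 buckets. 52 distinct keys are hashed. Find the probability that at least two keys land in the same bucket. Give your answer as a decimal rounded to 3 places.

It's easier to compute the probability that all 52 are distinct.
P(all distinct) = 400/400 · 399/400 · ··· · 349/400 ≈ 0.031.
So the probability of at least one match is 1 − 0.031 = 0.969.

0.969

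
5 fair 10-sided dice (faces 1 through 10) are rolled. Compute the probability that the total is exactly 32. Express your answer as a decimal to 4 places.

0.0484

There are 10^5 = 100000 equally likely outcomes.
The number of ordered 5-tuples from {1,…,10} summing to 32 is 4840.
P(sum = 32) = 4840/100000 = 121/2500 ≈ 0.0484.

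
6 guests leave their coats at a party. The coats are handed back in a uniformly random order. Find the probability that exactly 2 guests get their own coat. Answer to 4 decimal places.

0.1875

Choose which 2 of the 6 are fixed: C(6,2) = 15 ways.
The remaining 4 must have no fixed point: D(4) = 9.
P = 15·9/720 = 3/16 ≈ 0.1875.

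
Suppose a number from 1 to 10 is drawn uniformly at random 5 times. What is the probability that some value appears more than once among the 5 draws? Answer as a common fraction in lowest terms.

P(all 5 different) = 10/10 · 9/10 · ··· · 6/10 = 189/625.
P(at least two equal) = 1 − 189/625 = 436/625.

436/625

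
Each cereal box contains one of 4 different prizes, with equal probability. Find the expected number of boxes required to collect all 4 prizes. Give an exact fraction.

After i distinct types are collected, each trial gives a new one with probability (4−i)/4, so the expected wait for the next new type is 4/(4−i).
E = 4/4 + 4/3 + 4/2 + 4/1 = 25/3.

25/3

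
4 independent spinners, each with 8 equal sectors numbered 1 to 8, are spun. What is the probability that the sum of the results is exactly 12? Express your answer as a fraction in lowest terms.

161/4096

There are 8^4 = 4096 equally likely outcomes.
The number of ordered 4-tuples from {1,…,8} summing to 12 is 161.
P(sum = 12) = 161/4096.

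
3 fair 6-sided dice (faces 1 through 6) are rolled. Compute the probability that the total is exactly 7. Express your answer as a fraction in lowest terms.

There are 6^3 = 216 equally likely outcomes.
The number of ordered 3-tuples from {1,…,6} summing to 7 is 15.
P(sum = 7) = 15/216 = 5/72.

5/72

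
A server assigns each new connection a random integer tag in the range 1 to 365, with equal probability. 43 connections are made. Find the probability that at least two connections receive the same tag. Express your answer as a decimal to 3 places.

It's easier to compute the probability that all 43 are distinct.
P(all distinct) = 365/365 · 364/365 · ··· · 323/365 ≈ 0.076.
So the probability of at least one match is 1 − 0.076 = 0.924.

0.924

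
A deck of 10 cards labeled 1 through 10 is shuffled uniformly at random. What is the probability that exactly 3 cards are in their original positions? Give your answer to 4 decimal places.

Choose which 3 of the 10 are fixed: C(10,3) = 120 ways.
The remaining 7 must have no fixed point: D(7) = 1854.
P = 120·1854/3628800 = 103/1680 ≈ 0.0613.

0.0613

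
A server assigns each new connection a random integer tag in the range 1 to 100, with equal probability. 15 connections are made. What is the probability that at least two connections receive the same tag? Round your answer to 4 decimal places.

It's easier to compute the probability that all 15 are distinct.
P(all distinct) = 100/100 · 99/100 · ··· · 86/100 ≈ 0.3313.
So the probability of at least one match is 1 − 0.3313 = 0.6687.

0.6687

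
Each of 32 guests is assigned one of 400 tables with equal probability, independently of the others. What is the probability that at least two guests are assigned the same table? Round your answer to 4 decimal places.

0.7203

It's easier to compute the probability that all 32 are distinct.
P(all distinct) = 400/400 · 399/400 · ··· · 369/400 ≈ 0.2797.
So the probability of at least one match is 1 − 0.2797 = 0.7203.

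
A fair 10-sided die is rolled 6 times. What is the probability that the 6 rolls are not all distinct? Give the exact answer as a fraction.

P(all 6 different) = 10/10 · 9/10 · ··· · 5/10 = 189/1250.
P(at least two equal) = 1 − 189/1250 = 1061/1250.

1061/1250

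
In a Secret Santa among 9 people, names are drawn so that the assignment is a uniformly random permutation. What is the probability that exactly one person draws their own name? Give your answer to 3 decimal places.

Choose which one is fixed: C(9,1) = 9 ways.
The remaining 8 must have no fixed point: D(8) = 14833.
P = 9·14833/362880 = 2119/5760 ≈ 0.368.

0.368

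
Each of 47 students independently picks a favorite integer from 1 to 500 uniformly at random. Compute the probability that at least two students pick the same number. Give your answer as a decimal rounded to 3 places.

0.893

It's easier to compute the probability that all 47 are distinct.
P(all distinct) = 500/500 · 499/500 · ··· · 454/500 ≈ 0.107.
So the probability of at least one match is 1 − 0.107 = 0.893.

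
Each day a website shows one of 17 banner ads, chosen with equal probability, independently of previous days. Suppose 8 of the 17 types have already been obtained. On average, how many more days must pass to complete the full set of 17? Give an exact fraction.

Starting from 8 distinct types, each trial gives a new one with probability (17−i)/17 when i types are held, so the wait for the next new type is 17/(17−i).
E = 17/9 + 17/8 + 17/7 + 17/6 + 17/5 + 17/4 + 17/3 + 17/2 + 17/1 = 121193/2520.

121193/2520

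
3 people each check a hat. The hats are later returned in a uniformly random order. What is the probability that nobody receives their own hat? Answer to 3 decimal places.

This is the derangement probability: permutations of 3 with no fixed point.
D(3) = 3! · (1 − 1/1! + 1/2! − ··· + (−1)^3/3!) = 2.
P = 2/6 = 1/3 ≈ 0.333.

0.333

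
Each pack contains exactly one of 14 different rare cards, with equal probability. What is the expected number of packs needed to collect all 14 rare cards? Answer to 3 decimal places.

45.522

After i distinct types are collected, each trial gives a new one with probability (14−i)/14, so the expected wait for the next new type is 14/(14−i).
E = 14/14 + 14/13 + 14/12 + 14/11 + 14/10 + 14/9 + 14/8 + 14/7 + 14/6 + 14/5 + 14/4 + 14/3 + 14/2 + 14/1 = 1171733/25740 ≈ 45.522.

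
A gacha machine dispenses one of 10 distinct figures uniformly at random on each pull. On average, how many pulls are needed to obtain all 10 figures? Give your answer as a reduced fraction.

After i distinct types are collected, each trial gives a new one with probability (10−i)/10, so the expected wait for the next new type is 10/(10−i).
E = 10/10 + 10/9 + 10/8 + 10/7 + 10/6 + 10/5 + 10/4 + 10/3 + 10/2 + 10/1 = 7381/252.

7381/252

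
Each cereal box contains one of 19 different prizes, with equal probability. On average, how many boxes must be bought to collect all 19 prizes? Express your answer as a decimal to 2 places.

After i distinct types are collected, each trial gives a new one with probability (19−i)/19, so the expected wait for the next new type is 19/(19−i).
E = 19/19 + 19/18 + 19/17 + 19/16 + 19/15 + 19/14 + 19/13 + 19/12 + 19/11 + 19/10 + 19/9 + 19/8 + 19/7 + 19/6 + 19/5 + 19/4 + 19/3 + 19/2 + 19/1 = 275295799/4084080 ≈ 67.41.

67.41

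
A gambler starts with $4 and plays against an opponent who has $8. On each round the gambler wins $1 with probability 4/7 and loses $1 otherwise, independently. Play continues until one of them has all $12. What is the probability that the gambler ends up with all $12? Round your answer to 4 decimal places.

0.7060

Let r = q/p = (3/7)/(4/7) = 3/4. The recurrence P(i) = p·P(i+1) + q·P(i−1) with P(0)=0, P(12)=1 gives P(i) = (1 − r^i)/(1 − r^12).
P(4) = (1 − (3/4)^4) / (1 − (3/4)^12) = 65536/92833 ≈ 0.7060.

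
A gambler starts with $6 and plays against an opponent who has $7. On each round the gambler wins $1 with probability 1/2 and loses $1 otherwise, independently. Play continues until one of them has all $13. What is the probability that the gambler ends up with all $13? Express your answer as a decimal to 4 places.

With a fair step, P(i) = ½P(i−1) + ½P(i+1) with P(0)=0, P(13)=1 has the linear solution P(i) = i/13.
P(6) = 6/13 ≈ 0.4615.

0.4615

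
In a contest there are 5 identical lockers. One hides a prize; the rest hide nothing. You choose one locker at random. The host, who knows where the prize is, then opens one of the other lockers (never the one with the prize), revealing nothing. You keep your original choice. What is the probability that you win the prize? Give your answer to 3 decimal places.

0.200

The host can always open an empty locker regardless of your choice, so this gives no information about your original locker.
P(win by staying) = 1/5 ≈ 0.200.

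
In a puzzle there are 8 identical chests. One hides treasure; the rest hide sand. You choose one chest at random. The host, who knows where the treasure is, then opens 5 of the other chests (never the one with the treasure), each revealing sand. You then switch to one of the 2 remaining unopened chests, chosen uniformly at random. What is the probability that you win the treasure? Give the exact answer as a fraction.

Your original chest holds the treasure with probability 1/8, so the other 7 collectively hold it with probability 7/8.
The host can always find 5 empty chests to open, so the reveals don't change that 7/8; it is now spread over the 2 remaining unopened chests.
P(win by switching) = (7/8) · (1/2) = 7/16.

7/16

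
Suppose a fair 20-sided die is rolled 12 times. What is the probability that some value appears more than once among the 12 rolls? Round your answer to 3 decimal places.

P(all 12 different) = 20/20 · 19/20 · ··· · 9/20 ≈ 0.015.
P(at least two equal) = 1 − 0.015 = 0.985.

0.985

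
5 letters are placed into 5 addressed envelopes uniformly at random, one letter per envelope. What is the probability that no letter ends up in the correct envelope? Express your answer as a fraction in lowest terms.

This is the derangement probability: permutations of 5 with no fixed point.
D(5) = 5! · (1 − 1/1! + 1/2! − ··· + (−1)^5/5!) = 44.
P = 44/120 = 11/30.

11/30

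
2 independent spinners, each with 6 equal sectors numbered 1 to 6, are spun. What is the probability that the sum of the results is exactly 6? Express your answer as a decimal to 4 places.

0.1389

There are 6^2 = 36 equally likely outcomes.
The number of ordered 2-tuples from {1,…,6} summing to 6 is 5.
P(sum = 6) = 5/36 ≈ 0.1389.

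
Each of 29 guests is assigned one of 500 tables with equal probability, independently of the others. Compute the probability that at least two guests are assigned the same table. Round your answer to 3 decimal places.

It's easier to compute the probability that all 29 are distinct.
P(all distinct) = 500/500 · 499/500 · ··· · 472/500 ≈ 0.437.
So the probability of at least one match is 1 − 0.437 = 0.563.

0.563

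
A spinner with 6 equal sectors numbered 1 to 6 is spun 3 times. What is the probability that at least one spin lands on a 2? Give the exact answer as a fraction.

91/216

P(no spin lands on a 2) = (5/6)^3 = 125/216.
P(at least one) = 1 − 125/216 = 91/216.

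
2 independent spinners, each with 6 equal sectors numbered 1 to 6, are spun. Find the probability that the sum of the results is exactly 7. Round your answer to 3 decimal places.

0.167

There are 6^2 = 36 equally likely outcomes.
The number of ordered 2-tuples from {1,…,6} summing to 7 is 6.
P(sum = 7) = 6/36 = 1/6 ≈ 0.167.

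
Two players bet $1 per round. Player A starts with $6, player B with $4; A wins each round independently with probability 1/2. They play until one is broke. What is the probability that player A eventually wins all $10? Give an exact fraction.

3/5

With a fair step, P(i) = ½P(i−1) + ½P(i+1) with P(0)=0, P(10)=1 has the linear solution P(i) = i/10.
P(6) = 6/10 = 3/5.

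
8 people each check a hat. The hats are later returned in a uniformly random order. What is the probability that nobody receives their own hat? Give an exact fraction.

2119/5760

This is the derangement probability: permutations of 8 with no fixed point.
D(8) = 8! · (1 − 1/1! + 1/2! − ··· + (−1)^8/8!) = 14833.
P = 14833/40320 = 2119/5760.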